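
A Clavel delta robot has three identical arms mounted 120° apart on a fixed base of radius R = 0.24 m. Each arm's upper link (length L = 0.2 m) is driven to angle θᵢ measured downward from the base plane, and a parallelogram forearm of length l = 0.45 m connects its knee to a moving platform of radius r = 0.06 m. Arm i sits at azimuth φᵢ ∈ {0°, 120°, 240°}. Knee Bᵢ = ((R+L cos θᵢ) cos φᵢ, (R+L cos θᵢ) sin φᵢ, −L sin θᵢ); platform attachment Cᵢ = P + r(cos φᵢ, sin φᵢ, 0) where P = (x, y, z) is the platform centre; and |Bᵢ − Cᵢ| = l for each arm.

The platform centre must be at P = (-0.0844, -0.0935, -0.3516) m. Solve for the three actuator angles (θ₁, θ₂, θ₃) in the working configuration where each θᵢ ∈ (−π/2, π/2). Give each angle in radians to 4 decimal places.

θ₁ = 0.8728, θ₂ = 0.6980, θ₃ = -0.0876

arm 1 (φ=0.0°): x'=-0.0844, y'=-0.0935
  A=0.2644, B=-0.3516, C=(l²−L²−A²−y'²−z²)/(2L)=-0.0994
  θ1 = atan2(B,A) + arccos(C/0.4399) = 0.8728
φ2=120.0° → target in arm frame (-0.0388, 0.1198)
  A=0.2188, B=-0.3516, C=(l²−L²−A²−y'²−z²)/(2L)=-0.0584
  √(A²+B²)=0.4141;  θ2 = -1.0142+1.7122 ≈ 0.6980
arm 3 (φ=240.0°): x'=0.1232, y'=-0.0263
  A=0.0568, B=-0.3516, C=(l²−L²−A²−y'²−z²)/(2L)=0.0874
  θ3 = atan2(B,A) + arccos(C/0.3562) = -0.0876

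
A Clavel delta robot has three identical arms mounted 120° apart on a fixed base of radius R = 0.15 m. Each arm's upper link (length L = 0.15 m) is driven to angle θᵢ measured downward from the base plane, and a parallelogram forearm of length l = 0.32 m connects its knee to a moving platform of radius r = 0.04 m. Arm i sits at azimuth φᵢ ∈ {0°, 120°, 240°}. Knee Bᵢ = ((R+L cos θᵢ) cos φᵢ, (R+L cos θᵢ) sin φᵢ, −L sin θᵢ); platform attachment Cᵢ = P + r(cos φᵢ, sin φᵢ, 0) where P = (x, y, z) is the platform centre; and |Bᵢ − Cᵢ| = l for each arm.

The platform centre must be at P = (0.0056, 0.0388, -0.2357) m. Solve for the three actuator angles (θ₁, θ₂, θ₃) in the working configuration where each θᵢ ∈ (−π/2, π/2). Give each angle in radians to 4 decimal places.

arm 1 (φ=0.0°): x'=0.0056, y'=0.0388
  A=0.1044, B=-0.2357, C=(l²−L²−A²−y'²−z²)/(2L)=0.0398
  √(A²+B²)=0.2578;  θ1 = -1.1538+1.4158 ≈ 0.2619
arm 2 (φ=120.0°): x'=0.0308, y'=-0.0242
  A cos θ + B sin θ = C:  0.0792·cos θ + -0.2357·sin θ = 0.0583
  √(A²+B²)=0.2487;  θ2 = -1.2466+1.3342 ≈ 0.0876
rotate P by −φ3: (-0.0364, -0.0146, -0.2357)
  A cos θ + B sin θ = C:  0.1464·cos θ + -0.2357·sin θ = 0.0090
  θ3 = atan2(B,A) + arccos(C/0.2775) = 0.5234

θ₁ = 0.2619, θ₂ = 0.0876, θ₃ = 0.5234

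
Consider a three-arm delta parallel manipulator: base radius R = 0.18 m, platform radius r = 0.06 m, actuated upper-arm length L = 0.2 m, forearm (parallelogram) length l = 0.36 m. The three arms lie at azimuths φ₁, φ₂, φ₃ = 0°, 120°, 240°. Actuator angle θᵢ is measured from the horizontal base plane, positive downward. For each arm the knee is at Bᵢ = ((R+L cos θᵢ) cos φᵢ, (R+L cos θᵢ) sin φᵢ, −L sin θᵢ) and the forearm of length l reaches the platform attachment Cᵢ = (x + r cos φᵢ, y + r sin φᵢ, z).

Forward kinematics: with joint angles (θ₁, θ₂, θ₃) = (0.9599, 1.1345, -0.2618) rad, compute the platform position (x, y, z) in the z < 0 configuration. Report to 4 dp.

(-0.0625, -0.1669, -0.2797)

φ1=0.0°: virtual centre (0.2347, 0.0000, -0.1638), radius l
arm 2 at φ=120.0°: ρ2 = 0.2045;  S2 = (-0.1023, 0.1771, -0.1813)
arm 3 at φ=240.0°: ρ3 = 0.3132;  S3 = (-0.1566, -0.2712, 0.0518)
eliminate P² terms by subtracting sphere 1 from 2 and 3
[-0.6740 0.3542 -0.0349]·P = -0.0072;  [-0.7826 -0.5425 0.4312]·P = 0.0188
Cramer: x(z) = -0.0043+0.2082z;  y(z) = -0.0286+0.4945z
sphere 1 gives Az²+Bz+C=0 with A=1.2879, B=0.1999, C=-0.0448;  B²−4AC=0.2709;  roots -0.2797, 0.1245;  negative root z = -0.2797
x = -0.0625, y = -0.1669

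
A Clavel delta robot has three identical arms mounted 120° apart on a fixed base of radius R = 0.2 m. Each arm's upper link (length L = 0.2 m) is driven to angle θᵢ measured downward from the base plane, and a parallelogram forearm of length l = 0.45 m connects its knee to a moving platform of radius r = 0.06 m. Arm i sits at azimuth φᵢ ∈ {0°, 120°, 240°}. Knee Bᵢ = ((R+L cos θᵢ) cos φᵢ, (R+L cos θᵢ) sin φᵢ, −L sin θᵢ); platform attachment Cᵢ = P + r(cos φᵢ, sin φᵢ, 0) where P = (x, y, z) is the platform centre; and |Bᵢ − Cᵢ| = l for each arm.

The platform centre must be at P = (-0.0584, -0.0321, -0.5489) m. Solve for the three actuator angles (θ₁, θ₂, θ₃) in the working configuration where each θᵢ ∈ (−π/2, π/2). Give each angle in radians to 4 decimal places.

θ₁ = 1.2218, θ₂ = 1.0473, θ₃ = 0.8728

φ1=0.0° → target in arm frame (-0.0584, -0.0321)
  e−x'=0.1984;  (l²−L²−(e−x')²−y'²−z²)/2L = -0.4480
  θ1 = atan2(B,A) + arccos(C/0.5837) = 1.2218
rotate P by −φ2: (0.0014, 0.0666, -0.5489)
  e−x'=0.1386;  (l²−L²−(e−x')²−y'²−z²)/2L = -0.4061
  √(A²+B²)=0.5661;  θ2 = -1.3235+2.3708 ≈ 1.0473
arm 3 (φ=240.0°): x'=0.0570, y'=-0.0345
  A=0.0830, B=-0.5489, C=(l²−L²−A²−y'²−z²)/(2L)=-0.3672
  √(A²+B²)=0.5551;  θ3 = -1.4207+2.2935 ≈ 0.8728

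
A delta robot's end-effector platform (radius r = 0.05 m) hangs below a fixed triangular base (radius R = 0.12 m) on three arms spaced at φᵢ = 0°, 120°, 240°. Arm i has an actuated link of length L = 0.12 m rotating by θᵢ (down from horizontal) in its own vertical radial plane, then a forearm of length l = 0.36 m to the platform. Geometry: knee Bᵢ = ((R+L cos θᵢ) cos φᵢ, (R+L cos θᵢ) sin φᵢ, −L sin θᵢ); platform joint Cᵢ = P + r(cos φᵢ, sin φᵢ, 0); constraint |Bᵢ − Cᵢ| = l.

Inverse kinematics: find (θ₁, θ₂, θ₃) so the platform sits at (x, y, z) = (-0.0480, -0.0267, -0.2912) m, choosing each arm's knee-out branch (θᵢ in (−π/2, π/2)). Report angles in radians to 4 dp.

arm 1 (φ=0.0°): x'=-0.0480, y'=-0.0267
  e−x'=0.1180;  (l²−L²−(e−x')²−y'²−z²)/2L = 0.0657
  √(A²+B²)=0.3142;  θ1 = -1.1858+1.3602 ≈ 0.1744
arm 2 (φ=120.0°): x'=0.0009, y'=0.0549
  A cos θ + B sin θ = C:  0.0691·cos θ + -0.2912·sin θ = 0.0942
  γ=atan2(-0.2912,0.0691)=-1.3377;  ψ=arccos(0.3147)=1.2506;  θ2=γ+ψ≈-0.0871
rotate P by −φ3: (0.0471, -0.0282, -0.2912)
  A=0.0229, B=-0.2912, C=(l²−L²−A²−y'²−z²)/(2L)=0.1212
  √(A²+B²)=0.2921;  θ3 = -1.4924+1.1430 ≈ -0.3494

θ₁ = 0.1744, θ₂ = -0.0871, θ₃ = -0.3494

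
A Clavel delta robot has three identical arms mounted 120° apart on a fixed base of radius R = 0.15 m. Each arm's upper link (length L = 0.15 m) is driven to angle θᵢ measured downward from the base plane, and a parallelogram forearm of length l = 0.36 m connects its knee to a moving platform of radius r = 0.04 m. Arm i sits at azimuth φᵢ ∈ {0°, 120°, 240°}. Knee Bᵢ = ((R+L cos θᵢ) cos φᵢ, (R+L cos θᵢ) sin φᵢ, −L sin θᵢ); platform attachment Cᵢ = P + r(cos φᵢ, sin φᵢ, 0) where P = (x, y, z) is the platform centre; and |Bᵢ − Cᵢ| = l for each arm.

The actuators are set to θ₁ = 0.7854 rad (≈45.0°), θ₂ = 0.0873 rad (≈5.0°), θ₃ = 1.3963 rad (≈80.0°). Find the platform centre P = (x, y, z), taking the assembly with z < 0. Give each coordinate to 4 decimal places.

φ1=0.0°: virtual centre (0.2161, 0.0000, -0.1061), radius l
O2 = (0.2594·cos120.0°, 0.2594·sin120.0°, -0.0131) = (-0.1297, 0.2247, -0.0131)
φ3=240.0°: virtual centre (-0.0680, -0.1178, -0.1477), radius l
|O₂|²−|O₁|² = 0.0095;  |O₃|²−|O₁|² = -0.0176
plane₁₂: -0.6916x+0.4493y+0.1860z = 0.0095
Cramer: x(z) = 0.0135+0.0153z;  y(z) = 0.0421-0.3904z
into |P−O₁|² = l²: 1.1526z² + 0.1731z + -0.0756 = 0;  Δ = 0.3784;  z = -0.3419 or 0.1917 → z<0 root = -0.3419
x = 0.0083, y = 0.1755

(0.0083, 0.1755, -0.3419)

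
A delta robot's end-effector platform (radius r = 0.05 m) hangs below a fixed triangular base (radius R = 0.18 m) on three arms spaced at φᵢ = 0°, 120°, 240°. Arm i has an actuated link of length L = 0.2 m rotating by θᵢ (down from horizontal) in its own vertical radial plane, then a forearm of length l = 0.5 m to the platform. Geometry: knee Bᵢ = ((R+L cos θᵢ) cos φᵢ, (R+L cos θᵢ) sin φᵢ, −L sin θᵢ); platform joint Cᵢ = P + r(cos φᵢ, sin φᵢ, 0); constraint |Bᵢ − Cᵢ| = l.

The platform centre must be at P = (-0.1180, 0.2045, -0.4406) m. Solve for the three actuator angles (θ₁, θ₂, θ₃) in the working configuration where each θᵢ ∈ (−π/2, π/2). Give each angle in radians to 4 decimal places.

θ₁ = 0.9598, θ₂ = -0.2618, θ₃ = 0.9601

rotate P by −φ1: (-0.1180, 0.2045, -0.4406)
  e−x'=0.2480;  (l²−L²−(e−x')²−y'²−z²)/2L = -0.2186
  θ1 = atan2(B,A) + arccos(C/0.5056) = 0.9598
rotate P by −φ2: (0.2361, -0.0001, -0.4406)
  e−x'=-0.1061;  (l²−L²−(e−x')²−y'²−z²)/2L = 0.0115
  θ2 = atan2(B,A) + arccos(C/0.4532) = -0.2618
arm 3 (φ=240.0°): x'=-0.1181, y'=-0.2044
  e−x'=0.2481;  (l²−L²−(e−x')²−y'²−z²)/2L = -0.2187
  θ3 = atan2(B,A) + arccos(C/0.5057) = 0.9601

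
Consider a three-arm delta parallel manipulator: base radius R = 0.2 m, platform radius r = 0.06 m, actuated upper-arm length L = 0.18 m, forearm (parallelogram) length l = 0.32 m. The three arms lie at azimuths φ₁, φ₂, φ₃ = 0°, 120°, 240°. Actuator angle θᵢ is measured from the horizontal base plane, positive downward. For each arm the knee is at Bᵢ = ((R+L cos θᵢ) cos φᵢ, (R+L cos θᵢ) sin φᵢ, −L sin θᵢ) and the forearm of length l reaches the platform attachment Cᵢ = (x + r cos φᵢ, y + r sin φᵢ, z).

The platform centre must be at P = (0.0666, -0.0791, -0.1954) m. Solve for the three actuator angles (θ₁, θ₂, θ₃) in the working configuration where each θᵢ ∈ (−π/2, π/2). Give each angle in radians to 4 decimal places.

θ₁ = 0.0875, θ₂ = 1.1346, θ₃ = 0.3492

rotate P by −φ1: (0.0666, -0.0791, -0.1954)
  A cos θ + B sin θ = C:  0.0734·cos θ + -0.1954·sin θ = 0.0560
  √(A²+B²)=0.2087;  θ1 = -1.2115+1.2990 ≈ 0.0875
arm 2 (φ=120.0°): x'=-0.1018, y'=-0.0181
  A cos θ + B sin θ = C:  0.2418·cos θ + -0.1954·sin θ = -0.0749
  √(A²+B²)=0.3109;  θ2 = -0.6797+1.8142 ≈ 1.1346
arm 3 (φ=240.0°): x'=0.0352, y'=0.0972
  e−x'=0.1048;  (l²−L²−(e−x')²−y'²−z²)/2L = 0.0316
  √(A²+B²)=0.2217;  θ3 = -1.0785+1.4277 ≈ 0.3492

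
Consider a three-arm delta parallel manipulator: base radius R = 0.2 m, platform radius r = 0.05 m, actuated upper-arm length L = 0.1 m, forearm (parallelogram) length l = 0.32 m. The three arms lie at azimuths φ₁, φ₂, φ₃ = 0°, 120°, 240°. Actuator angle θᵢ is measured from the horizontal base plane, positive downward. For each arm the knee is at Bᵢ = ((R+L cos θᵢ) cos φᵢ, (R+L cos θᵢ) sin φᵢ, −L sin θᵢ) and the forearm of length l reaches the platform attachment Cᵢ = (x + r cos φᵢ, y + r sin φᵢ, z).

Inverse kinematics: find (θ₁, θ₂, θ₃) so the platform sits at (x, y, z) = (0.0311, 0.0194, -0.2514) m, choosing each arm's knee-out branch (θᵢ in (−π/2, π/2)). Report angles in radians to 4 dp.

arm 1 (φ=0.0°): x'=0.0311, y'=0.0194
  e−x'=0.1189;  (l²−L²−(e−x')²−y'²−z²)/2L = 0.0734
  θ1 = atan2(B,A) + arccos(C/0.2781) = 0.1746
φ2=120.0° → target in arm frame (0.0013, -0.0366)
  A=0.1487, B=-0.2514, C=(l²−L²−A²−y'²−z²)/(2L)=0.0286
  θ2 = atan2(B,A) + arccos(C/0.2921) = 0.4360
φ3=240.0° → target in arm frame (-0.0324, 0.0172)
  A=0.1824, B=-0.2514, C=(l²−L²−A²−y'²−z²)/(2L)=-0.0218
  γ=atan2(-0.2514,0.1824)=-0.9433;  ψ=arccos(-0.0700)=1.6409;  θ3=γ+ψ≈0.6976

θ₁ = 0.1746, θ₂ = 0.4360, θ₃ = 0.6976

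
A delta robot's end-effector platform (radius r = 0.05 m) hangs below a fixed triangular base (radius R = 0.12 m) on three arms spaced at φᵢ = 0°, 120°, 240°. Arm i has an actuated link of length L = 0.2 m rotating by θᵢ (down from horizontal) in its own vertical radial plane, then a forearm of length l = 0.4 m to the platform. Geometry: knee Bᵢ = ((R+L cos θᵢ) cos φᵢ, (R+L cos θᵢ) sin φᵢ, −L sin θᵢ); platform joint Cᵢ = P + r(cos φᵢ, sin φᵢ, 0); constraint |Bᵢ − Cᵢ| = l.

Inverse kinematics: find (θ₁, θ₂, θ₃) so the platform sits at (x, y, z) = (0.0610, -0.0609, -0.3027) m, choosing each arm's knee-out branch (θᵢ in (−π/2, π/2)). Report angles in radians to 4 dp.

θ₁ = -0.1746, θ₂ = 0.4363, θ₃ = -0.0004

rotate P by −φ1: (0.0610, -0.0609, -0.3027)
  e−x'=0.0090;  (l²−L²−(e−x')²−y'²−z²)/2L = 0.0615
  θ1 = atan2(B,A) + arccos(C/0.3028) = -0.1746
arm 2 (φ=120.0°): x'=-0.0832, y'=-0.0224
  A cos θ + B sin θ = C:  0.1532·cos θ + -0.3027·sin θ = 0.0110
  θ2 = atan2(B,A) + arccos(C/0.3393) = 0.4363
arm 3 (φ=240.0°): x'=0.0222, y'=0.0833
  e−x'=0.0478;  (l²−L²−(e−x')²−y'²−z²)/2L = 0.0479
  θ3 = atan2(B,A) + arccos(C/0.3064) = -0.0004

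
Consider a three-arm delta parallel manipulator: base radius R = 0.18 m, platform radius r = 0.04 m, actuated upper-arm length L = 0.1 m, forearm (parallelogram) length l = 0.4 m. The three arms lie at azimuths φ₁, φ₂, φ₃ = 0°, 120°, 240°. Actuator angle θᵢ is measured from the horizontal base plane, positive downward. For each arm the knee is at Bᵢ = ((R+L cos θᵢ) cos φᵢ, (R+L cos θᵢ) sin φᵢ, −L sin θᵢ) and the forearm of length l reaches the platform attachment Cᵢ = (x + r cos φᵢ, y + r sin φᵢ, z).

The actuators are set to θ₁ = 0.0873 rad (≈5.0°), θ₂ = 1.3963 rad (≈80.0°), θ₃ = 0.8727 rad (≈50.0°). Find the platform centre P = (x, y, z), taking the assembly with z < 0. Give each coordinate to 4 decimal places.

φ1=0.0°: virtual centre (0.2396, 0.0000, -0.0087), radius l
arm 2 at φ=120.0°: e+L cos θ2 = 0.1574;  S2 = (-0.0787, 0.1363, -0.0985)
S3 = (0.2043·cos240.0°, 0.2043·sin240.0°, -0.0766) = (-0.1021, -0.1769, -0.0766)
|S₂|²−|S₁|² = -0.0230;  |S₃|²−|S₁|² = -0.0099
[-0.6366 0.2726 -0.1795]·P = -0.0230;  [-0.6835 -0.3538 -0.1358]·P = -0.0099
det = 0.4115;  x = 0.0264+-0.2443z,  y = -0.0229+0.0881z
into |P−S₁|² = l²: 1.0674z² + 0.1176z + -0.1139 = 0;  Δ = 0.5002;  z = -0.3864 or 0.2762 → z<0 root = -0.3864
x = 0.1207, y = -0.0570

(0.1207, -0.0570, -0.3864)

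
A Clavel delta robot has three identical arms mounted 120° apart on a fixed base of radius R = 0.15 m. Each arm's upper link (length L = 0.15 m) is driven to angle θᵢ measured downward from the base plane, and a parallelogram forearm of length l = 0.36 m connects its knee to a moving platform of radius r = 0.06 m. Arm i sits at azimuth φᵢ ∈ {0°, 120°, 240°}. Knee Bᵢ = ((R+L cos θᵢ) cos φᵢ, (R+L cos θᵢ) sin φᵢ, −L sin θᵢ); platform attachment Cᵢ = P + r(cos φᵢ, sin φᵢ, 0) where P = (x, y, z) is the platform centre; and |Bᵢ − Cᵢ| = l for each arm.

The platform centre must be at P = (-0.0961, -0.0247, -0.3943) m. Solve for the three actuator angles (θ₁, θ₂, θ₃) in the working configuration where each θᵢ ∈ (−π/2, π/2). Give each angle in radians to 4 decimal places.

θ₁ = 1.1345, θ₂ = 0.6985, θ₃ = 0.5237

φ1=0.0° → target in arm frame (-0.0961, -0.0247)
  e−x'=0.1861;  (l²−L²−(e−x')²−y'²−z²)/2L = -0.2787
  θ1 = atan2(B,A) + arccos(C/0.4360) = 1.1345
arm 2 (φ=120.0°): x'=0.0267, y'=0.0956
  A cos θ + B sin θ = C:  0.0633·cos θ + -0.3943·sin θ = -0.2051
  θ2 = atan2(B,A) + arccos(C/0.3994) = 0.6985
arm 3 (φ=240.0°): x'=0.0694, y'=-0.0709
  e−x'=0.0206;  (l²−L²−(e−x')²−y'²−z²)/2L = -0.1794
  √(A²+B²)=0.3948;  θ3 = -1.5187+2.0424 ≈ 0.5237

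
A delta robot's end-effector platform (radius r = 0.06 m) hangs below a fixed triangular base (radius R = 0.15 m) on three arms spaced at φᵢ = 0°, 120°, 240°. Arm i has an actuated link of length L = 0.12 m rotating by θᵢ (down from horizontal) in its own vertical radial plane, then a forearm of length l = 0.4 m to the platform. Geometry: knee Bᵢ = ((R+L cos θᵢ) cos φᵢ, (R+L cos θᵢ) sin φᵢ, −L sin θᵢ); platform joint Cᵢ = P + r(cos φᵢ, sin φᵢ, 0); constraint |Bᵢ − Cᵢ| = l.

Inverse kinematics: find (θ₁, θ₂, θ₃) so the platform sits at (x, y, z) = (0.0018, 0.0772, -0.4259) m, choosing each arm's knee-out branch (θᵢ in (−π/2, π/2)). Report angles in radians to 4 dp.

arm 1 (φ=0.0°): x'=0.0018, y'=0.0772
  e−x'=0.0882;  (l²−L²−(e−x')²−y'²−z²)/2L = -0.2064
  γ=atan2(-0.4259,0.0882)=-1.3666;  ψ=arccos(-0.4745)=2.0652;  θ1=γ+ψ≈0.6986
arm 2 (φ=120.0°): x'=0.0660, y'=-0.0402
  A cos θ + B sin θ = C:  0.0240·cos θ + -0.4259·sin θ = -0.1583
  θ2 = atan2(B,A) + arccos(C/0.4266) = 0.4365
φ3=240.0° → target in arm frame (-0.0678, -0.0370)
  A=0.1578, B=-0.4259, C=(l²−L²−A²−y'²−z²)/(2L)=-0.2585
  θ3 = atan2(B,A) + arccos(C/0.4542) = 0.9603

θ₁ = 0.6986, θ₂ = 0.4365, θ₃ = 0.9603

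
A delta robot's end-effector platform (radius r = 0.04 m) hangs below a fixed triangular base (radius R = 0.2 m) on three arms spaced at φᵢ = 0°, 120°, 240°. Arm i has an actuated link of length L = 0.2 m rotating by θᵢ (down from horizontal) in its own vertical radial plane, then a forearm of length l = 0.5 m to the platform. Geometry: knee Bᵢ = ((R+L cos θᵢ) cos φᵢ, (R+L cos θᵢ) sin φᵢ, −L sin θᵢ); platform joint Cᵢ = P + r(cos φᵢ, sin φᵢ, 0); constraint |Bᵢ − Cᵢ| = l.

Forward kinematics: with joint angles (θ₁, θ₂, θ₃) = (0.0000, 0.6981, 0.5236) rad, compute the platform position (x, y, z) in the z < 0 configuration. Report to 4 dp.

(0.1059, -0.0295, -0.4296)

arm 1 at φ=0.0°: e+L cos θ1 = 0.3600;  O1 = (0.3600, 0.0000, 0.0000)
O2 = (0.3132·cos120.0°, 0.3132·sin120.0°, -0.1286) = (-0.1566, 0.2713, -0.1286)
arm 3 at φ=240.0°: e+L cos θ3 = 0.3332;  O3 = (-0.1666, -0.2886, -0.1000)
eliminate P² terms by subtracting sphere 1 from 2 and 3
plane₁₂: -1.0332x+0.5425y+-0.2571z = -0.0150
Cramer: x(z) = 0.0114-0.2200z;  y(z) = -0.0059+0.0549z
sphere 1 gives Az²+Bz+C=0 with A=1.0514, B=0.1527, C=-0.1284;  B²−4AC=0.5635;  roots -0.4296, 0.2843;  negative root z = -0.4296
x = 0.1059, y = -0.0295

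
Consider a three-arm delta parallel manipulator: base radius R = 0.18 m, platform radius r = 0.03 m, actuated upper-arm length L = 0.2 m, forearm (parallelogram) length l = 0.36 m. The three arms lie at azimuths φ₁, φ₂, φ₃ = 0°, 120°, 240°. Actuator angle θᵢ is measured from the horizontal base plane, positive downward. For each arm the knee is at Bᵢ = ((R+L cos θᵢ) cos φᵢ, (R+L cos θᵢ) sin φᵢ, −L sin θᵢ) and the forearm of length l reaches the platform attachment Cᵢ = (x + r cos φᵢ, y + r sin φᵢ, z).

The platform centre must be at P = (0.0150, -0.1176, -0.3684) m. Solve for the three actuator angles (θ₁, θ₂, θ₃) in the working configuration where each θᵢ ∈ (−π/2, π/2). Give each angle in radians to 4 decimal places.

rotate P by −φ1: (0.0150, -0.1176, -0.3684)
  A=0.1350, B=-0.3684, C=(l²−L²−A²−y'²−z²)/(2L)=-0.1954
  √(A²+B²)=0.3924;  θ1 = -1.2195+2.0922 ≈ 0.8727
φ2=120.0° → target in arm frame (-0.1093, 0.0458)
  e−x'=0.2593;  (l²−L²−(e−x')²−y'²−z²)/2L = -0.2887
  γ=atan2(-0.3684,0.2593)=-0.9574;  ψ=arccos(-0.6408)=2.2663;  θ2=γ+ψ≈1.3089
φ3=240.0° → target in arm frame (0.0943, 0.0718)
  A cos θ + B sin θ = C:  0.0557·cos θ + -0.3684·sin θ = -0.1359
  θ3 = atan2(B,A) + arccos(C/0.3726) = 0.5234

θ₁ = 0.8727, θ₂ = 1.3089, θ₃ = 0.5234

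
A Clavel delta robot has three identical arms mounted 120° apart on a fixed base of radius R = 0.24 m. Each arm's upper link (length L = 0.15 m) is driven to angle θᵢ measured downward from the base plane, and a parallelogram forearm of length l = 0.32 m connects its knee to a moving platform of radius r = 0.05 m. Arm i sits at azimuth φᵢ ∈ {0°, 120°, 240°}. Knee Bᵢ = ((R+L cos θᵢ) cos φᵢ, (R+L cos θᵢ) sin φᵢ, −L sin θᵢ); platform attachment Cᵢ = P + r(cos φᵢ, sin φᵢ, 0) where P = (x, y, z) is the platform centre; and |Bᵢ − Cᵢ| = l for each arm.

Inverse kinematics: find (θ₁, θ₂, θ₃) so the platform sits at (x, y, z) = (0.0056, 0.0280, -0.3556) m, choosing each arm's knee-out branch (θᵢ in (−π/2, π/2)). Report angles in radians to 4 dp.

rotate P by −φ1: (0.0056, 0.0280, -0.3556)
  e−x'=0.1844;  (l²−L²−(e−x')²−y'²−z²)/2L = -0.2711
  γ=atan2(-0.3556,0.1844)=-1.0924;  ψ=arccos(-0.6769)=2.3143;  θ1=γ+ψ≈1.2219
φ2=120.0° → target in arm frame (0.0214, -0.0188)
  e−x'=0.1686;  (l²−L²−(e−x')²−y'²−z²)/2L = -0.2511
  θ2 = atan2(B,A) + arccos(C/0.3935) = 1.1345
arm 3 (φ=240.0°): x'=-0.0270, y'=-0.0092
  A cos θ + B sin θ = C:  0.2170·cos θ + -0.3556·sin θ = -0.3125
  √(A²+B²)=0.4166;  θ3 = -1.0228+2.4190 ≈ 1.3962

θ₁ = 1.2219, θ₂ = 1.1345, θ₃ = 1.3962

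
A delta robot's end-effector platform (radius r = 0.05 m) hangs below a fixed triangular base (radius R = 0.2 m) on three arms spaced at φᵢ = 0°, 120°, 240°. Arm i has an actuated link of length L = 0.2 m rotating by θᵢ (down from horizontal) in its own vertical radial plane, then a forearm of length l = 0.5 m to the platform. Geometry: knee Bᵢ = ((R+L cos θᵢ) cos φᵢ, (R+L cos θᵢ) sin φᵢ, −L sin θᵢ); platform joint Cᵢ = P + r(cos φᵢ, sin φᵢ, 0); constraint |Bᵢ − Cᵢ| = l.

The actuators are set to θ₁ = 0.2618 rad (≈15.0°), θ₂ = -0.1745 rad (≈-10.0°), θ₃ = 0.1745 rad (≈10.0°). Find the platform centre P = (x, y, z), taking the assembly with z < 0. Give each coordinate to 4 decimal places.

(-0.0384, 0.0430, -0.3720)

S1 = (0.3432·cos0.0°, 0.3432·sin0.0°, -0.0518) = (0.3432, 0.0000, -0.0518)
S2 = (0.3470·cos120.0°, 0.3470·sin120.0°, 0.0347) = (-0.1735, 0.3005, 0.0347)
φ3=240.0°: virtual centre (-0.1735, -0.3005, -0.0347), radius l
eliminate P² terms by subtracting sphere 1 from 2 and 3
linear system: -1.0333x+0.6010y = 0.0011−0.1730z; -1.0333x+-0.6010y = 0.0011−0.0341z
Cramer: x(z) = -0.0011+0.1002z;  y(z) = 0.0000-0.1156z
quadratic in z: (1.0234)z²+(0.0345)z+(-0.1288)=0, √Δ=0.7269 → z ∈ {-0.3720, 0.3383}; z = -0.3720 (taking z<0)
x = -0.0384, y = 0.0430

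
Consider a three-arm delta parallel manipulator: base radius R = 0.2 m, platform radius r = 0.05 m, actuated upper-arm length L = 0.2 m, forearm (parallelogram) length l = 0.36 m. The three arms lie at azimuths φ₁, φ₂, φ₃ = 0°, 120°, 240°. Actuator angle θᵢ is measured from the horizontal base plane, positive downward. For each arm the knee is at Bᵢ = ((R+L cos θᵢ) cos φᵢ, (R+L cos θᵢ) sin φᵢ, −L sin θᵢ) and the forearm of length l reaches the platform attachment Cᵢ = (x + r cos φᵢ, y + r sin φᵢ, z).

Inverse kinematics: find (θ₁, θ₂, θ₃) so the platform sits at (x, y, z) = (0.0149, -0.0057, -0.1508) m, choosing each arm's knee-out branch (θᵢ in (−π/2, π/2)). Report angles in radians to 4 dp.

arm 1 (φ=0.0°): x'=0.0149, y'=-0.0057
  A cos θ + B sin θ = C:  0.1351·cos θ + -0.1508·sin θ = 0.1214
  √(A²+B²)=0.2025;  θ1 = -0.8403+0.9276 ≈ 0.0873
rotate P by −φ2: (-0.0124, -0.0101, -0.1508)
  A cos θ + B sin θ = C:  0.1624·cos θ + -0.1508·sin θ = 0.1010
  γ=atan2(-0.1508,0.1624)=-0.7484;  ψ=arccos(0.4556)=1.0977;  θ2=γ+ψ≈0.3493
arm 3 (φ=240.0°): x'=-0.0025, y'=0.0158
  A=0.1525, B=-0.1508, C=(l²−L²−A²−y'²−z²)/(2L)=0.1084
  √(A²+B²)=0.2145;  θ3 = -0.7797+1.0411 ≈ 0.2613

θ₁ = 0.0873, θ₂ = 0.3493, θ₃ = 0.2613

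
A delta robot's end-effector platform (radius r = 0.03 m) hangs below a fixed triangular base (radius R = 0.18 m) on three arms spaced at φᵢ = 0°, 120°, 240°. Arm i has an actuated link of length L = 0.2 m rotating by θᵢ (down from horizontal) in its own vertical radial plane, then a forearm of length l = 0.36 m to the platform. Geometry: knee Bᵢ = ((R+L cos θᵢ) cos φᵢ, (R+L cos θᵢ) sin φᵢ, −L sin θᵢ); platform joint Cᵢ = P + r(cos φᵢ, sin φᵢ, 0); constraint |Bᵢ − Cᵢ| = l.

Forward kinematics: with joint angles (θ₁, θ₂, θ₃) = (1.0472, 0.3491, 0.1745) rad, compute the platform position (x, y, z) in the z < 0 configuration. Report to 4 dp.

(-0.1029, -0.0153, -0.2428)

S1 = (0.2500·cos0.0°, 0.2500·sin0.0°, -0.1732) = (0.2500, 0.0000, -0.1732)
φ2=120.0°: virtual centre (-0.1690, 0.2927, -0.0684), radius l
φ3=240.0°: virtual centre (-0.1735, -0.3005, -0.0347), radius l
|S₂|²−|S₁|² = 0.0264;  |S₃|²−|S₁|² = 0.0291
linear system: -0.8379x+0.5853y = 0.0264−0.2096z; -0.8470x+-0.6010y = 0.0291−0.2770z
det = 0.9993;  x = -0.0329+0.2883z,  y = -0.0020+0.0546z
quadratic in z: (1.0861)z²+(0.1831)z+(-0.0196)=0, √Δ=0.3442 → z ∈ {-0.2428, 0.0742}; z = -0.2428 (taking z<0)
x = -0.1029, y = -0.0153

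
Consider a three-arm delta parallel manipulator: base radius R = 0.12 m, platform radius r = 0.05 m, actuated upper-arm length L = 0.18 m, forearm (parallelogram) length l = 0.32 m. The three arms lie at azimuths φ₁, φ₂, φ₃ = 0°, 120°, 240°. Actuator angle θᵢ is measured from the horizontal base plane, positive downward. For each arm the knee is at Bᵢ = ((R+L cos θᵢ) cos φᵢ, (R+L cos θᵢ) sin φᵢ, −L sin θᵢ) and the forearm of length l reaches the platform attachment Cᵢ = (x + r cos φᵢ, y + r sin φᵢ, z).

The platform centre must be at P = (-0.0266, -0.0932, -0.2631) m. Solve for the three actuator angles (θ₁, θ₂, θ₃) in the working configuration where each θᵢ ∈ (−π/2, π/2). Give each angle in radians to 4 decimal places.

θ₁ = 0.5236, θ₂ = 0.6978, θ₃ = -0.0873

rotate P by −φ1: (-0.0266, -0.0932, -0.2631)
  A cos θ + B sin θ = C:  0.0966·cos θ + -0.2631·sin θ = -0.0479
  θ1 = atan2(B,A) + arccos(C/0.2803) = 0.5236
φ2=120.0° → target in arm frame (-0.0674, 0.0696)
  A=0.1374, B=-0.2631, C=(l²−L²−A²−y'²−z²)/(2L)=-0.0638
  θ2 = atan2(B,A) + arccos(C/0.2968) = 0.6978
arm 3 (φ=240.0°): x'=0.0940, y'=0.0236
  A=-0.0240, B=-0.2631, C=(l²−L²−A²−y'²−z²)/(2L)=-0.0010
  θ3 = atan2(B,A) + arccos(C/0.2642) = -0.0873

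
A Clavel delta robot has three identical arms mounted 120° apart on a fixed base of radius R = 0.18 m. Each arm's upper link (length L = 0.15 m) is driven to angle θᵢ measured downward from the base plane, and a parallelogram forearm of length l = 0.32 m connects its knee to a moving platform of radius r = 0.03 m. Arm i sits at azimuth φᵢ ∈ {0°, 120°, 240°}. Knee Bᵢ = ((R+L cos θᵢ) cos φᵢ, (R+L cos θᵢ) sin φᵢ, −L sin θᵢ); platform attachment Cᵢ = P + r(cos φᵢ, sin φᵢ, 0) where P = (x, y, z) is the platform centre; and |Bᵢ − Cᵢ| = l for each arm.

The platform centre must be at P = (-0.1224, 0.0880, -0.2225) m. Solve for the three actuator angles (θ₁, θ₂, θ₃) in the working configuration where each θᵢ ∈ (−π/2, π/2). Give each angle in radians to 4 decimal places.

arm 1 (φ=0.0°): x'=-0.1224, y'=0.0880
  e−x'=0.2724;  (l²−L²−(e−x')²−y'²−z²)/2L = -0.1718
  √(A²+B²)=0.3517;  θ1 = -0.6849+2.0812 ≈ 1.3963
arm 2 (φ=120.0°): x'=0.1374, y'=0.0620
  A cos θ + B sin θ = C:  0.0126·cos θ + -0.2225·sin θ = 0.0880
  θ2 = atan2(B,A) + arccos(C/0.2229) = -0.3493
φ3=240.0° → target in arm frame (-0.0150, -0.1500)
  A cos θ + B sin θ = C:  0.1650·cos θ + -0.2225·sin θ = -0.0645
  γ=atan2(-0.2225,0.1650)=-0.9327;  ψ=arccos(-0.2327)=1.8056;  θ3=γ+ψ≈0.8729

θ₁ = 1.3963, θ₂ = -0.3493, θ₃ = 0.8729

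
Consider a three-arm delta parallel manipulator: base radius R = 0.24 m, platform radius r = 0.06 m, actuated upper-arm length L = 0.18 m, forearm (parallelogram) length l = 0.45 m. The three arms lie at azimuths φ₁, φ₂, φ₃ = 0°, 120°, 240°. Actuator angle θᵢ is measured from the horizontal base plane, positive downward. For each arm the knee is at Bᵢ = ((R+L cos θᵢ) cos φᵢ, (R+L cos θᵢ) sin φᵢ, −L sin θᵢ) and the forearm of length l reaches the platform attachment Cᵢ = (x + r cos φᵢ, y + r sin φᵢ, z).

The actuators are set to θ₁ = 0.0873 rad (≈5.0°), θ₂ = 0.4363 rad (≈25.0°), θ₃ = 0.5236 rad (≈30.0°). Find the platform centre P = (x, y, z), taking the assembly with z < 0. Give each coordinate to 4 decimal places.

(0.0504, 0.0107, -0.3428)

arm 1 at φ=0.0°: (R−r)+L cos θ1 = 0.3593;  O1 = (0.3593, 0.0000, -0.0157)
arm 2 at φ=120.0°: (R−r)+L cos θ2 = 0.3431;  O2 = (-0.1716, 0.2972, -0.0761)
φ3=240.0°: virtual centre (-0.1679, -0.2909, -0.0900), radius l
eliminate P² terms by subtracting sphere 1 from 2 and 3
[-1.0618 0.5943 -0.1207]·P = -0.0058;  [-1.0545 -0.5818 -0.1486]·P = -0.0084
Cramer: x(z) = 0.0068-0.1274z;  y(z) = 0.0023-0.0245z
sphere 1 gives Az²+Bz+C=0 with A=1.0168, B=0.1211, C=-0.0779;  B²−4AC=0.3317;  roots -0.3428, 0.2236;  negative root z = -0.3428
x = 0.0504, y = 0.0107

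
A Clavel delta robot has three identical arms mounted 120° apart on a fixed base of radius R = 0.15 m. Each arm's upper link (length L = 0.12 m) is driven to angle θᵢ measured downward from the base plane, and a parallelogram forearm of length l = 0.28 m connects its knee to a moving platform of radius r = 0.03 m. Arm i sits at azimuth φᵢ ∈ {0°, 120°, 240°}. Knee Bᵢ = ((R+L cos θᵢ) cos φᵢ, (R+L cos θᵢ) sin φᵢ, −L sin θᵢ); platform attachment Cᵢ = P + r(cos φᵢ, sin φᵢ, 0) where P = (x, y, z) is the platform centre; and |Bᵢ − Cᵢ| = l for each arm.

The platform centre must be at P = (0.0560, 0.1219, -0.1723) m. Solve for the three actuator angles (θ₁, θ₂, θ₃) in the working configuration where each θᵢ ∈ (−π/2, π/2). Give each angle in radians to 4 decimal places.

arm 1 (φ=0.0°): x'=0.0560, y'=0.1219
  e−x'=0.0640;  (l²−L²−(e−x')²−y'²−z²)/2L = 0.0640
  γ=atan2(-0.1723,0.0640)=-1.2151;  ψ=arccos(0.3481)=1.2152;  θ1=γ+ψ≈0.0001
rotate P by −φ2: (0.0776, -0.1094, -0.1723)
  A cos θ + B sin θ = C:  0.0424·cos θ + -0.1723·sin θ = 0.0856
  γ=atan2(-0.1723,0.0424)=-1.3293;  ψ=arccos(0.4821)=1.0677;  θ2=γ+ψ≈-0.2616
arm 3 (φ=240.0°): x'=-0.1336, y'=-0.0125
  A cos θ + B sin θ = C:  0.2536·cos θ + -0.1723·sin θ = -0.1256
  √(A²+B²)=0.3066;  θ3 = -0.5968+1.9928 ≈ 1.3960

θ₁ = 0.0001, θ₂ = -0.2616, θ₃ = 1.3960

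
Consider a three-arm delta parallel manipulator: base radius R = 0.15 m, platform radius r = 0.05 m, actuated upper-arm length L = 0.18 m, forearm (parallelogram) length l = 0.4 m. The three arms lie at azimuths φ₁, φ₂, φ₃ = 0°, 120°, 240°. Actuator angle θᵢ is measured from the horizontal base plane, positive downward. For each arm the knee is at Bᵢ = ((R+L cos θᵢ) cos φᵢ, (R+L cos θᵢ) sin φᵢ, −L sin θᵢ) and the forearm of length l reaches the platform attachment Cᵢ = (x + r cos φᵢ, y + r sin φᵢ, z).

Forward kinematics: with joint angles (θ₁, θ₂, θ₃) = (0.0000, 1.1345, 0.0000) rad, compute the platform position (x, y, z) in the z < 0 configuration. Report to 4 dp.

arm 1 at φ=0.0°: ρ1 = 0.2800;  O1 = (0.2800, 0.0000, 0.0000)
φ2=120.0°: virtual centre (-0.0880, 0.1525, -0.1631), radius l
φ3=240.0°: virtual centre (-0.1400, -0.2425, 0.0000), radius l
|O₂|²−|O₁|² = -0.0208;  |O₃|²−|O₁|² = 0.0000
plane₁₂: -0.7361x+0.3050y+-0.3263z = -0.0208
det = 0.6131;  x = 0.0164+-0.2581z,  y = -0.0285+0.4470z
into |P−O₁|² = l²: 1.2664z² + 0.1106z + -0.0897 = 0;  Δ = 0.4667;  z = -0.3134 or 0.2261 → z<0 root = -0.3134
x = 0.0973, y = -0.1686

(0.0973, -0.1686, -0.3134)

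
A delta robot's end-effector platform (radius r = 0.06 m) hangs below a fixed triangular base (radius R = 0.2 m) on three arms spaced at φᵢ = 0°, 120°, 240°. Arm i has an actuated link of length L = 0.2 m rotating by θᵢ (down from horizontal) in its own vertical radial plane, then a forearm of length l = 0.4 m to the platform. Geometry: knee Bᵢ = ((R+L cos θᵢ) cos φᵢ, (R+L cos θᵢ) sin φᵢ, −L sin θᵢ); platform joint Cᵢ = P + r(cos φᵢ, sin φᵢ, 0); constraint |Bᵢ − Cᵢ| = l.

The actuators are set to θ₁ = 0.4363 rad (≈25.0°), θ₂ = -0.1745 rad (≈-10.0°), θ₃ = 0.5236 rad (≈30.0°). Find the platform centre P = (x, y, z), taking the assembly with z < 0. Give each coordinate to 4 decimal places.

S1 = (0.3213·cos0.0°, 0.3213·sin0.0°, -0.0845) = (0.3213, 0.0000, -0.0845)
φ2=120.0°: virtual centre (-0.1685, 0.2918, 0.0347), radius l
S3 = (0.3132·cos240.0°, 0.3132·sin240.0°, -0.1000) = (-0.1566, -0.2712, -0.1000)
subtract pairs → two planes through P
[-0.9795 0.5836 0.2385]·P = 0.0044;  [-0.9557 -0.5425 -0.0310]·P = -0.0023
Cramer: x(z) = -0.0010+0.1022z;  y(z) = 0.0059-0.2371z
sphere 1 gives Az²+Bz+C=0 with A=1.0667, B=0.1004, C=-0.0490;  B²−4AC=0.2191;  roots -0.2664, 0.1723;  negative root z = -0.2664
x = -0.0282, y = 0.0691

(-0.0282, 0.0691, -0.2664)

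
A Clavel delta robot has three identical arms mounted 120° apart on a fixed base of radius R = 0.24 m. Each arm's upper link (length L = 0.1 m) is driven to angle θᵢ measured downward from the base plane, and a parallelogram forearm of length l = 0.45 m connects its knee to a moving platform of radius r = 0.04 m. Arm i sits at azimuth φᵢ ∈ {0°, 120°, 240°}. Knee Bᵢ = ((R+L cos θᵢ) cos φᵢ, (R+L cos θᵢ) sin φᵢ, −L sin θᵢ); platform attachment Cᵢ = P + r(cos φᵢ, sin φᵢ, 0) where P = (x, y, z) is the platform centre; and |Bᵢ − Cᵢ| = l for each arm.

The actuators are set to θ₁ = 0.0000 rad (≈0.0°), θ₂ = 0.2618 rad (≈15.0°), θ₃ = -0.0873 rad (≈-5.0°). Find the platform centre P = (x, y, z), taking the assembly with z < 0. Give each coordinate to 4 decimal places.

arm 1 at φ=0.0°: ρ1 = 0.3000;  S1 = (0.3000, 0.0000, 0.0000)
arm 2 at φ=120.0°: ρ2 = 0.2966;  S2 = (-0.1483, 0.2569, -0.0259)
φ3=240.0°: virtual centre (-0.1498, -0.2595, 0.0087), radius l
eliminate P² terms by subtracting sphere 1 from 2 and 3
[-0.8966 0.5137 -0.0518]·P = -0.0014;  [-0.8996 -0.5190 0.0174]·P = -0.0002
Cramer: x(z) = 0.0008-0.0193z;  y(z) = -0.0012+0.0671z
quadratic in z: (1.0049)z²+(0.0114)z+(-0.1130)=0, √Δ=0.6741 → z ∈ {-0.3411, 0.3297}; z = -0.3411 (taking z<0)
x = 0.0074, y = -0.0240

(0.0074, -0.0240, -0.3411)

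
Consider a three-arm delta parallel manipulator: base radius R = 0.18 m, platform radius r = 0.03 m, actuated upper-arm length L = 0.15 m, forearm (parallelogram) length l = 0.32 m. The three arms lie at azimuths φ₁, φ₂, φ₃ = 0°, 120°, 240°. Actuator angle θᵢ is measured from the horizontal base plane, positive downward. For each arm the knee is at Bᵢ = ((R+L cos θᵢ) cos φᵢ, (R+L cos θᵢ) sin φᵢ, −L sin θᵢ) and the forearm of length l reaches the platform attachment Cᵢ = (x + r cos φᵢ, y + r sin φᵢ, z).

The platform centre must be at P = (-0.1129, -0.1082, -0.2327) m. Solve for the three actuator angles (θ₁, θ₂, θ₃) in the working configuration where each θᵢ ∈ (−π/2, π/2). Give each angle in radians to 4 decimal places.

θ₁ = 1.3965, θ₂ = 1.0473, θ₃ = -0.3492

rotate P by −φ1: (-0.1129, -0.1082, -0.2327)
  e−x'=0.2629;  (l²−L²−(e−x')²−y'²−z²)/2L = -0.1836
  γ=atan2(-0.2327,0.2629)=-0.7245;  ψ=arccos(-0.5229)=2.1210;  θ1=γ+ψ≈1.3965
arm 2 (φ=120.0°): x'=-0.0373, y'=0.1519
  e−x'=0.1873;  (l²−L²−(e−x')²−y'²−z²)/2L = -0.1079
  √(A²+B²)=0.2987;  θ2 = -0.8932+1.9405 ≈ 1.0473
arm 3 (φ=240.0°): x'=0.1502, y'=-0.0437
  e−x'=-0.0002;  (l²−L²−(e−x')²−y'²−z²)/2L = 0.0795
  θ3 = atan2(B,A) + arccos(C/0.2327) = -0.3492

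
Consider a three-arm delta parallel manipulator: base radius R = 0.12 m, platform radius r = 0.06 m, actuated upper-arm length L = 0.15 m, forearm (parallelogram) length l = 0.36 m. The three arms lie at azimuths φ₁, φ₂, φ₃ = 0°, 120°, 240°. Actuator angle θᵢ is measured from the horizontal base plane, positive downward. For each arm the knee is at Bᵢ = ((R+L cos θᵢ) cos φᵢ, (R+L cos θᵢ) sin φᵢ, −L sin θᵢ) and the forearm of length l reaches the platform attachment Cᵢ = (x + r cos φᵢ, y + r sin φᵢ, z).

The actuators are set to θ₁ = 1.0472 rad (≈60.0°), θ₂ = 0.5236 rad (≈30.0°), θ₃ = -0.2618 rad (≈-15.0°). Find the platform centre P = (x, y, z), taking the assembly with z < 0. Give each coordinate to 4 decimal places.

(-0.1607, -0.1017, -0.3083)

O1 = (0.1350·cos0.0°, 0.1350·sin0.0°, -0.1299) = (0.1350, 0.0000, -0.1299)
O2 = (0.1899·cos120.0°, 0.1899·sin120.0°, -0.0750) = (-0.0950, 0.1645, -0.0750)
arm 3 at φ=240.0°: ρ3 = 0.2049;  O3 = (-0.1024, -0.1774, 0.0388)
subtract pairs → two planes through P
[-0.4599 0.3289 0.1098]·P = 0.0066;  [-0.4749 -0.3549 0.3375]·P = 0.0084
det = 0.3194;  x = -0.0160+0.4695z,  y = -0.0023+0.3226z
sphere 1 gives Az²+Bz+C=0 with A=1.3245, B=0.1166, C=-0.0899;  B²−4AC=0.4901;  roots -0.3083, 0.2203;  negative root z = -0.3083
x = -0.1607, y = -0.1017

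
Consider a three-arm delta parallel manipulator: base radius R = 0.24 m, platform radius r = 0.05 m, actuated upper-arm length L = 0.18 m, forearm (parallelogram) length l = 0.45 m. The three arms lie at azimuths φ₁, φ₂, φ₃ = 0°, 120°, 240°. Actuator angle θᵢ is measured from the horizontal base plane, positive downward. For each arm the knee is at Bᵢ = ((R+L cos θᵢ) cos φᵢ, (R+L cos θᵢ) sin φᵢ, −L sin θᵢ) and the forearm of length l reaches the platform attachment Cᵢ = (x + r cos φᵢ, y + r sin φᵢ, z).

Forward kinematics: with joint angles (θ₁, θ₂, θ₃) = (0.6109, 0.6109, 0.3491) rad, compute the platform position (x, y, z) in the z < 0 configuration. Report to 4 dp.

(-0.0188, -0.0325, -0.3763)

arm 1 at φ=0.0°: (R−r)+L cos θ1 = 0.3374;  O1 = (0.3374, 0.0000, -0.1032)
arm 2 at φ=120.0°: (R−r)+L cos θ2 = 0.3374;  O2 = (-0.1687, 0.2922, -0.1032)
φ3=240.0°: virtual centre (-0.1796, -0.3110, -0.0616), radius l
subtract pairs → two planes through P
linear system: -1.0123x+0.5845y = 0.0000−0.0000z; -1.0340x+-0.6221y = 0.0082−0.0834z
det = 1.2341;  x = -0.0039+0.0395z,  y = -0.0068+0.0684z
sphere 1 gives Az²+Bz+C=0 with A=1.0062, B=0.1786, C=-0.0753;  B²−4AC=0.3349;  roots -0.3763, 0.1988;  negative root z = -0.3763
x = -0.0188, y = -0.0325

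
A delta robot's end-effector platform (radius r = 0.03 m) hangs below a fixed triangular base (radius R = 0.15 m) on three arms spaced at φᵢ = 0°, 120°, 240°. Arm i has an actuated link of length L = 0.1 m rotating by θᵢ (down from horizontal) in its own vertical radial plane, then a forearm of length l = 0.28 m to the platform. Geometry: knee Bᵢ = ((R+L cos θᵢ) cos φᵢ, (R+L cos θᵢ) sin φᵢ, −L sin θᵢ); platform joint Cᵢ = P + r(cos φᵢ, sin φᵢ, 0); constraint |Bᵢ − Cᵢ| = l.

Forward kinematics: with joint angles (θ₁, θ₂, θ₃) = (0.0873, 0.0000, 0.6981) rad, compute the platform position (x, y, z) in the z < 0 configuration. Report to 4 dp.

S1 = (0.2196·cos0.0°, 0.2196·sin0.0°, -0.0087) = (0.2196, 0.0000, -0.0087)
S2 = (0.2200·cos120.0°, 0.2200·sin120.0°, 0.0000) = (-0.1100, 0.1905, 0.0000)
S3 = (0.1966·cos240.0°, 0.1966·sin240.0°, -0.0643) = (-0.0983, -0.1703, -0.0643)
subtract pairs → two planes through P
[-0.6592 0.3811 0.0174]·P = 0.0001;  [-0.6358 -0.3405 -0.1111]·P = -0.0055
det = 0.4668;  x = 0.0044+-0.0780z,  y = 0.0079+-0.1807z
sphere 1 gives Az²+Bz+C=0 with A=1.0387, B=0.0481, C=-0.0320;  B²−4AC=0.1351;  roots -0.2001, 0.1538;  negative root z = -0.2001
x = 0.0200, y = 0.0441

(0.0200, 0.0441, -0.2001)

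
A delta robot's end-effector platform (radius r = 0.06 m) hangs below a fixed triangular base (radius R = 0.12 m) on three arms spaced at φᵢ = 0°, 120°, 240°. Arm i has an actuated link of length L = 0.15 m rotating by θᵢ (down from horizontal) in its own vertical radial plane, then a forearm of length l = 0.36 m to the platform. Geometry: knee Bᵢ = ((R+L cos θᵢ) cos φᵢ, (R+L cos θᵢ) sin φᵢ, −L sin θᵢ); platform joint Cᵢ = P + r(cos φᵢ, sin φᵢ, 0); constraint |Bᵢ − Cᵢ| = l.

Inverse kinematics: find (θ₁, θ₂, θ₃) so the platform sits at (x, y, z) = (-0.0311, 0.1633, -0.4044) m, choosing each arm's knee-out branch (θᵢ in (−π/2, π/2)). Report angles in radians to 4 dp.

θ₁ = 1.0472, θ₂ = 0.3491, θ₃ = 1.3093

arm 1 (φ=0.0°): x'=-0.0311, y'=0.1633
  e−x'=0.0911;  (l²−L²−(e−x')²−y'²−z²)/2L = -0.3047
  θ1 = atan2(B,A) + arccos(C/0.4145) = 1.0472
arm 2 (φ=120.0°): x'=0.1570, y'=-0.0547
  e−x'=-0.0970;  (l²−L²−(e−x')²−y'²−z²)/2L = -0.2295
  √(A²+B²)=0.4159;  θ2 = -1.8061+2.1553 ≈ 0.3491
arm 3 (φ=240.0°): x'=-0.1259, y'=-0.1086
  e−x'=0.1859;  (l²−L²−(e−x')²−y'²−z²)/2L = -0.3426
  θ3 = atan2(B,A) + arccos(C/0.4451) = 1.3093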